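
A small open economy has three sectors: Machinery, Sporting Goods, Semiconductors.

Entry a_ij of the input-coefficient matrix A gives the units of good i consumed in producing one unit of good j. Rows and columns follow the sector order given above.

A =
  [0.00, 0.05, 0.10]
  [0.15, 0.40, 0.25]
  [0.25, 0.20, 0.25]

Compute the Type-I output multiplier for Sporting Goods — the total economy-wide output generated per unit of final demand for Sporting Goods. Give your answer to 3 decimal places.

m_2 = 2.666

I − A =
  [   1.00    -0.05    -0.10]
  [  -0.15     0.60    -0.25]
  [  -0.25    -0.20     0.75]
Cofactors of I−A, C_ij = (−1)^(i+j)·(minor ij) (rows/columns in the sector order above):
  C_11 = (0.60)(0.75) − (-0.25)(-0.20) = 0.4000
  C_12 = −[(-0.15)(0.75) − (-0.25)(-0.25)] = 0.1750
  C_13 = (-0.15)(-0.20) − (0.60)(-0.25) = 0.1800
  C_21 = −[(-0.05)(0.75) − (-0.10)(-0.20)] = 0.0575
  C_22 = (1.00)(0.75) − (-0.10)(-0.25) = 0.7250
  C_23 = −[(1.00)(-0.20) − (-0.05)(-0.25)] = 0.2125
  C_31 = (-0.05)(-0.25) − (-0.10)(0.60) = 0.0725
  C_32 = −[(1.00)(-0.25) − (-0.10)(-0.15)] = 0.2650
  C_33 = (1.00)(0.60) − (-0.05)(-0.15) = 0.5925
det(I−A) = Σ_j (I−A)_1j·C_1j = (1.00)(0.4000) + (-0.05)(0.1750) + (-0.10)(0.1800) = 0.37325
adj(I−A) = Cᵀ =
  [ 0.4000   0.0575   0.0725]
  [ 0.1750   0.7250   0.2650]
  [ 0.1800   0.2125   0.5925]
(I − A)⁻¹ = adj(I−A) / det(I−A) ≈
  [   1.0717     0.1541     0.1942]
  [   0.4689     1.9424     0.7100]
  [   0.4823     0.5693     1.5874]
The output multiplier for sector j is the column-j sum of the Leontief inverse (I − A)⁻¹ = adj(I−A) / det(I−A).
Column 2 of adj(I−A): (0.0575, 0.7250, 0.2125); det(I−A) = 0.37325.
m_2 = (0.0575 + 0.7250 + 0.2125) / 0.37325 = 0.995 / 0.37325 ≈ 2.666.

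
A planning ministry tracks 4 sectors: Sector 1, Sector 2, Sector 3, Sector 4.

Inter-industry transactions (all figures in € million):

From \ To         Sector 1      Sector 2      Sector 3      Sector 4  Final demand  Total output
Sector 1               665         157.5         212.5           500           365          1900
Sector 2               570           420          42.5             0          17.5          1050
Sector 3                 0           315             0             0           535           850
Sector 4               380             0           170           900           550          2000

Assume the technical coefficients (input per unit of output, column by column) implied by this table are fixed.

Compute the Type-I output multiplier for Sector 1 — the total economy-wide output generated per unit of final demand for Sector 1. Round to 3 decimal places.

Technical coefficients a_ij = z_ij / X_j:
  a_11 = 665/1900 = 0.35, a_21 = 570/1900 = 0.30, a_31 = 0/1900 = 0.00, a_41 = 380/1900 = 0.20
  a_12 = 157.5/1050 = 0.15, a_22 = 420/1050 = 0.40, a_32 = 315/1050 = 0.30, a_42 = 0/1050 = 0.00
  a_13 = 212.5/850 = 0.25, a_23 = 42.5/850 = 0.05, a_33 = 0/850 = 0.00, a_43 = 170/850 = 0.20
  a_14 = 500/2000 = 0.25, a_24 = 0/2000 = 0.00, a_34 = 0/2000 = 0.00, a_44 = 900/2000 = 0.45
I − A =
  [   0.65    -0.15    -0.25    -0.25]
  [  -0.30     0.60    -0.05     0.00]
  [   0.00    -0.30     1.00     0.00]
  [  -0.20     0.00    -0.20     0.55]
Compute the cofactors C_ij = (−1)^(i+j)·(3×3 minor ij) of I−A; the adjugate is their transpose:
adj(I−A) = Cᵀ =
  [ 0.321750   0.138750   0.116625   0.146250]
  [ 0.165000   0.307500   0.071625   0.075000]
  [ 0.049500   0.092250   0.159750   0.022500]
  [ 0.135000   0.084000   0.100500   0.312750]
det(I−A) = Σ_j (I−A)_1j·C_1j = (0.65)(0.321750) + (-0.15)(0.165000) + (-0.25)(0.049500) + (-0.25)(0.135000) = 0.1382625
(I − A)⁻¹ = adj(I−A) / det(I−A) ≈
  [   2.3271     1.0035     0.8435     1.0578]
  [   1.1934     2.2240     0.5180     0.5424]
  [   0.3580     0.6672     1.1554     0.1627]
  [   0.9764     0.6075     0.7269     2.2620]
The output multiplier for sector j is the column-j sum of the Leontief inverse (I − A)⁻¹ = adj(I−A) / det(I−A).
Column 1 of adj(I−A): (0.321750, 0.165000, 0.049500, 0.135000); det(I−A) = 0.1382625.
m_1 = (0.321750 + 0.165000 + 0.049500 + 0.135000) / 0.1382625 = 0.67125 / 0.1382625 ≈ 4.855.

m_1 = 4.855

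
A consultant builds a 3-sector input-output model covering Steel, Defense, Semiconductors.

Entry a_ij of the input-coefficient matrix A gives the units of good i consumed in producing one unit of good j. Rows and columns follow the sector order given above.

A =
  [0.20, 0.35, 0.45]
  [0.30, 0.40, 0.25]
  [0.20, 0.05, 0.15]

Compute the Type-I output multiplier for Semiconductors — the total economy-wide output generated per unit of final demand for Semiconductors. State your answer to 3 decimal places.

I − A =
  [   0.80    -0.35    -0.45]
  [  -0.30     0.60    -0.25]
  [  -0.20    -0.05     0.85]
Cofactors of I−A, C_ij = (−1)^(i+j)·(minor ij) (rows/columns in the sector order above):
  C_11 = (0.60)(0.85) − (-0.25)(-0.05) = 0.4975
  C_12 = −[(-0.30)(0.85) − (-0.25)(-0.20)] = 0.3050
  C_13 = (-0.30)(-0.05) − (0.60)(-0.20) = 0.1350
  C_21 = −[(-0.35)(0.85) − (-0.45)(-0.05)] = 0.3200
  C_22 = (0.80)(0.85) − (-0.45)(-0.20) = 0.5900
  C_23 = −[(0.80)(-0.05) − (-0.35)(-0.20)] = 0.1100
  C_31 = (-0.35)(-0.25) − (-0.45)(0.60) = 0.3575
  C_32 = −[(0.80)(-0.25) − (-0.45)(-0.30)] = 0.3350
  C_33 = (0.80)(0.60) − (-0.35)(-0.30) = 0.3750
det(I−A) = Σ_j (I−A)_1j·C_1j = (0.80)(0.4975) + (-0.35)(0.3050) + (-0.45)(0.1350) = 0.2305
adj(I−A) = Cᵀ =
  [ 0.4975   0.3200   0.3575]
  [ 0.3050   0.5900   0.3350]
  [ 0.1350   0.1100   0.3750]
(I − A)⁻¹ = adj(I−A) / det(I−A) ≈
  [   2.1584     1.3883     1.5510]
  [   1.3232     2.5597     1.4534]
  [   0.5857     0.4772     1.6269]
The output multiplier for sector j is the column-j sum of the Leontief inverse (I − A)⁻¹ = adj(I−A) / det(I−A).
Column 3 of adj(I−A): (0.3575, 0.3350, 0.3750); det(I−A) = 0.2305.
m_3 = (0.3575 + 0.3350 + 0.3750) / 0.2305 = 1.0675 / 0.2305 ≈ 4.631.

m_3 = 4.631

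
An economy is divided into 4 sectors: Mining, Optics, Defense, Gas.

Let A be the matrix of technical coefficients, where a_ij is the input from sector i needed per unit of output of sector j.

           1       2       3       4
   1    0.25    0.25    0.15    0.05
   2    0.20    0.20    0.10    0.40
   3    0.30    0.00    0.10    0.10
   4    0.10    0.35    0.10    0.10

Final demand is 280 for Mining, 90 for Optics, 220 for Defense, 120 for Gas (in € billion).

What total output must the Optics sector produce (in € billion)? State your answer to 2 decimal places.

x_2 = 617.80

I − A =
  [   0.75    -0.25    -0.15    -0.05]
  [  -0.20     0.80    -0.10    -0.40]
  [  -0.30     0.00     0.90    -0.10]
  [  -0.10    -0.35    -0.10     0.90]
Compute the cofactors C_ij = (−1)^(i+j)·(3×3 minor ij) of I−A; the adjugate is their transpose:
adj(I−A) = Cᵀ =
  [ 0.51050   0.22100   0.12525   0.14050]
  [ 0.23600   0.55200   0.13100   0.27300]
  [ 0.18900   0.10150   0.37250   0.09700]
  [ 0.16950   0.25050   0.10625   0.45150]
det(I−A) = Σ_j (I−A)_1j·C_1j = (0.75)(0.51050) + (-0.25)(0.23600) + (-0.15)(0.18900) + (-0.05)(0.16950) = 0.28705
(I − A)⁻¹ = adj(I−A) / det(I−A) ≈
  [   1.7784     0.7699     0.4363     0.4895]
  [   0.8222     1.9230     0.4564     0.9511]
  [   0.6584     0.3536     1.2977     0.3379]
  [   0.5905     0.8727     0.3701     1.5729]
x = (I − A)⁻¹ d = adj(I−A)·d / det(I−A), with det(I−A) = 0.28705:
  x_1 = (0.51050·280 + 0.22100·90 + 0.12525·220 + 0.14050·120) / 0.28705 = 207.245 / 0.28705 ≈ 721.98
  x_2 = (0.23600·280 + 0.55200·90 + 0.13100·220 + 0.27300·120) / 0.28705 = 177.34 / 0.28705 ≈ 617.80
  x_3 = (0.18900·280 + 0.10150·90 + 0.37250·220 + 0.09700·120) / 0.28705 = 155.645 / 0.28705 ≈ 542.22
  x_4 = (0.16950·280 + 0.25050·90 + 0.10625·220 + 0.45150·120) / 0.28705 = 147.56 / 0.28705 ≈ 514.06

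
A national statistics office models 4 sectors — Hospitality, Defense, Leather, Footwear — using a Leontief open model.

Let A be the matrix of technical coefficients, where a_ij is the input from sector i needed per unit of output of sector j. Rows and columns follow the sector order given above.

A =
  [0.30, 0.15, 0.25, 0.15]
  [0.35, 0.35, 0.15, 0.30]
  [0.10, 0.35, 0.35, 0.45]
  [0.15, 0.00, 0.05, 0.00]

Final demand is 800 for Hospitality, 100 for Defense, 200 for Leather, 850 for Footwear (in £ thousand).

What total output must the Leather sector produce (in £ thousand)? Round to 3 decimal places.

x_3 = 4115.784

I − A =
  [   0.70    -0.15    -0.25    -0.15]
  [  -0.35     0.65    -0.15    -0.30]
  [  -0.10    -0.35     0.65    -0.45]
  [  -0.15     0.00    -0.05     1.00]
Compute the cofactors C_ij = (−1)^(i+j)·(3×3 minor ij) of I−A; the adjugate is their transpose:
adj(I−A) = Cᵀ =
  [ 0.350125   0.184250   0.192125   0.194250]
  [ 0.275500   0.382000   0.213500   0.252000]
  [ 0.247125   0.262250   0.381125   0.287250]
  [ 0.064875   0.040750   0.047875   0.175750]
det(I−A) = Σ_j (I−A)_1j·C_1j = (0.70)(0.350125) + (-0.15)(0.275500) + (-0.25)(0.247125) + (-0.15)(0.064875) = 0.13225
(I − A)⁻¹ = adj(I−A) / det(I−A) ≈
  [   2.6474     1.3932     1.4527     1.4688]
  [   2.0832     2.8885     1.6144     1.9055]
  [   1.8686     1.9830     2.8819     2.1720]
  [   0.4905     0.3081     0.3620     1.3289]
x = (I − A)⁻¹ d = adj(I−A)·d / det(I−A), with det(I−A) = 0.13225:
  x_1 = (0.350125·800 + 0.184250·100 + 0.192125·200 + 0.194250·850) / 0.13225 = 502.0625 / 0.13225 ≈ 3796.314
  x_2 = (0.275500·800 + 0.382000·100 + 0.213500·200 + 0.252000·850) / 0.13225 = 515.50 / 0.13225 ≈ 3897.921
  x_3 = (0.247125·800 + 0.262250·100 + 0.381125·200 + 0.287250·850) / 0.13225 = 544.3125 / 0.13225 ≈ 4115.784
  x_4 = (0.064875·800 + 0.040750·100 + 0.047875·200 + 0.175750·850) / 0.13225 = 214.9375 / 0.13225 ≈ 1625.236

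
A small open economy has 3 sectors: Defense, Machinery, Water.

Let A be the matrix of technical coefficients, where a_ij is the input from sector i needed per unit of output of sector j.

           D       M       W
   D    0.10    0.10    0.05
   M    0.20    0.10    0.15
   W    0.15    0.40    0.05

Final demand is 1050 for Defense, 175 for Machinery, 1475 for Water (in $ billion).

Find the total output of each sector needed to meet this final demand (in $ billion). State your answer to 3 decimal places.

x_D = 1380.212, x_M = 856.346, x_W = 2131.127

I − A =
  [   0.90    -0.10    -0.05]
  [  -0.20     0.90    -0.15]
  [  -0.15    -0.40     0.95]
Cofactors of I−A, C_ij = (−1)^(i+j)·(minor ij) (rows/columns in the sector order above):
  C_11 = (0.90)(0.95) − (-0.15)(-0.40) = 0.7950
  C_12 = −[(-0.20)(0.95) − (-0.15)(-0.15)] = 0.2125
  C_13 = (-0.20)(-0.40) − (0.90)(-0.15) = 0.2150
  C_21 = −[(-0.10)(0.95) − (-0.05)(-0.40)] = 0.1150
  C_22 = (0.90)(0.95) − (-0.05)(-0.15) = 0.8475
  C_23 = −[(0.90)(-0.40) − (-0.10)(-0.15)] = 0.3750
  C_31 = (-0.10)(-0.15) − (-0.05)(0.90) = 0.0600
  C_32 = −[(0.90)(-0.15) − (-0.05)(-0.20)] = 0.1450
  C_33 = (0.90)(0.90) − (-0.10)(-0.20) = 0.7900
det(I−A) = Σ_j (I−A)_1j·C_1j = (0.90)(0.7950) + (-0.10)(0.2125) + (-0.05)(0.2150) = 0.6835
adj(I−A) = Cᵀ =
  [ 0.7950   0.1150   0.0600]
  [ 0.2125   0.8475   0.1450]
  [ 0.2150   0.3750   0.7900]
(I − A)⁻¹ = adj(I−A) / det(I−A) ≈
  [   1.1631     0.1683     0.0878]
  [   0.3109     1.2399     0.2121]
  [   0.3146     0.5486     1.1558]
x = (I − A)⁻¹ d = adj(I−A)·d / det(I−A), with det(I−A) = 0.6835:
  x_D = (0.7950·1050 + 0.1150·175 + 0.0600·1475) / 0.6835 = 943.375 / 0.6835 ≈ 1380.212
  x_M = (0.2125·1050 + 0.8475·175 + 0.1450·1475) / 0.6835 = 585.3125 / 0.6835 ≈ 856.346
  x_W = (0.2150·1050 + 0.3750·175 + 0.7900·1475) / 0.6835 = 1456.625 / 0.6835 ≈ 2131.127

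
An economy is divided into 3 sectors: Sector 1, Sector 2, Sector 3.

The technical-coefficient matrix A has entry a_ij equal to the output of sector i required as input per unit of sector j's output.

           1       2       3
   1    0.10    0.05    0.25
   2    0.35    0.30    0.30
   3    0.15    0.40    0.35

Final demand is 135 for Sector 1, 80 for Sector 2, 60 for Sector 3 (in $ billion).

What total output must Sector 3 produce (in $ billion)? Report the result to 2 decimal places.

x_3 = 437.84

I − A =
  [   0.90    -0.05    -0.25]
  [  -0.35     0.70    -0.30]
  [  -0.15    -0.40     0.65]
Cofactors of I−A, C_ij = (−1)^(i+j)·(minor ij) (rows/columns in the sector order above):
  C_11 = (0.70)(0.65) − (-0.30)(-0.40) = 0.3350
  C_12 = −[(-0.35)(0.65) − (-0.30)(-0.15)] = 0.2725
  C_13 = (-0.35)(-0.40) − (0.70)(-0.15) = 0.2450
  C_21 = −[(-0.05)(0.65) − (-0.25)(-0.40)] = 0.1325
  C_22 = (0.90)(0.65) − (-0.25)(-0.15) = 0.5475
  C_23 = −[(0.90)(-0.40) − (-0.05)(-0.15)] = 0.3675
  C_31 = (-0.05)(-0.30) − (-0.25)(0.70) = 0.1900
  C_32 = −[(0.90)(-0.30) − (-0.25)(-0.35)] = 0.3575
  C_33 = (0.90)(0.70) − (-0.05)(-0.35) = 0.6125
det(I−A) = Σ_j (I−A)_1j·C_1j = (0.90)(0.3350) + (-0.05)(0.2725) + (-0.25)(0.2450) = 0.226625
adj(I−A) = Cᵀ =
  [ 0.3350   0.1325   0.1900]
  [ 0.2725   0.5475   0.3575]
  [ 0.2450   0.3675   0.6125]
(I − A)⁻¹ = adj(I−A) / det(I−A) ≈
  [   1.4782     0.5847     0.8384]
  [   1.2024     2.4159     1.5775]
  [   1.0811     1.6216     2.7027]
x = (I − A)⁻¹ d = adj(I−A)·d / det(I−A), with det(I−A) = 0.226625:
  x_1 = (0.3350·135 + 0.1325·80 + 0.1900·60) / 0.226625 = 67.225 / 0.226625 ≈ 296.64
  x_2 = (0.2725·135 + 0.5475·80 + 0.3575·60) / 0.226625 = 102.0375 / 0.226625 ≈ 450.25
  x_3 = (0.2450·135 + 0.3675·80 + 0.6125·60) / 0.226625 = 99.225 / 0.226625 ≈ 437.84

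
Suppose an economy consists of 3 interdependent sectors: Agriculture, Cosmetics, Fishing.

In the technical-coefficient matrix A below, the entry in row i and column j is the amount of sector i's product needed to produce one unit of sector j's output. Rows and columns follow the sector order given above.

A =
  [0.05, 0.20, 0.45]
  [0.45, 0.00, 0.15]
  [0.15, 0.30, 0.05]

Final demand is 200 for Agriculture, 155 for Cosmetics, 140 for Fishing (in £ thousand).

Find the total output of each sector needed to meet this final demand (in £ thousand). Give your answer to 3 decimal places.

x_1 = 465.433, x_2 = 417.342, x_3 = 352.650

I − A =
  [   0.95    -0.20    -0.45]
  [  -0.45     1.00    -0.15]
  [  -0.15    -0.30     0.95]
Cofactors of I−A, C_ij = (−1)^(i+j)·(minor ij) (rows/columns in the sector order above):
  C_11 = (1.00)(0.95) − (-0.15)(-0.30) = 0.9050
  C_12 = −[(-0.45)(0.95) − (-0.15)(-0.15)] = 0.4500
  C_13 = (-0.45)(-0.30) − (1.00)(-0.15) = 0.2850
  C_21 = −[(-0.20)(0.95) − (-0.45)(-0.30)] = 0.3250
  C_22 = (0.95)(0.95) − (-0.45)(-0.15) = 0.8350
  C_23 = −[(0.95)(-0.30) − (-0.20)(-0.15)] = 0.3150
  C_31 = (-0.20)(-0.15) − (-0.45)(1.00) = 0.4800
  C_32 = −[(0.95)(-0.15) − (-0.45)(-0.45)] = 0.3450
  C_33 = (0.95)(1.00) − (-0.20)(-0.45) = 0.8600
det(I−A) = Σ_j (I−A)_1j·C_1j = (0.95)(0.9050) + (-0.20)(0.4500) + (-0.45)(0.2850) = 0.6415
adj(I−A) = Cᵀ =
  [ 0.9050   0.3250   0.4800]
  [ 0.4500   0.8350   0.3450]
  [ 0.2850   0.3150   0.8600]
(I − A)⁻¹ = adj(I−A) / det(I−A) ≈
  [   1.4108     0.5066     0.7482]
  [   0.7015     1.3016     0.5378]
  [   0.4443     0.4910     1.3406]
x = (I − A)⁻¹ d = adj(I−A)·d / det(I−A), with det(I−A) = 0.6415:
  x_1 = (0.9050·200 + 0.3250·155 + 0.4800·140) / 0.6415 = 298.575 / 0.6415 ≈ 465.433
  x_2 = (0.4500·200 + 0.8350·155 + 0.3450·140) / 0.6415 = 267.725 / 0.6415 ≈ 417.342
  x_3 = (0.2850·200 + 0.3150·155 + 0.8600·140) / 0.6415 = 226.225 / 0.6415 ≈ 352.650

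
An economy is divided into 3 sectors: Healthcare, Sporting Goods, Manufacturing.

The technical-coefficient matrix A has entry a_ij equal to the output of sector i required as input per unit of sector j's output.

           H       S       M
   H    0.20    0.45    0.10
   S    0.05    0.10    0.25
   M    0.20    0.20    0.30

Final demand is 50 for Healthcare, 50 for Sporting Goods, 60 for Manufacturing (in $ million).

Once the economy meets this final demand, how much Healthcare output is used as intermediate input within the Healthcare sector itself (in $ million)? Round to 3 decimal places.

I − A =
  [   0.80    -0.45    -0.10]
  [  -0.05     0.90    -0.25]
  [  -0.20    -0.20     0.70]
Cofactors of I−A, C_ij = (−1)^(i+j)·(minor ij) (rows/columns in the sector order above):
  C_11 = (0.90)(0.70) − (-0.25)(-0.20) = 0.5800
  C_12 = −[(-0.05)(0.70) − (-0.25)(-0.20)] = 0.0850
  C_13 = (-0.05)(-0.20) − (0.90)(-0.20) = 0.1900
  C_21 = −[(-0.45)(0.70) − (-0.10)(-0.20)] = 0.3350
  C_22 = (0.80)(0.70) − (-0.10)(-0.20) = 0.5400
  C_23 = −[(0.80)(-0.20) − (-0.45)(-0.20)] = 0.2500
  C_31 = (-0.45)(-0.25) − (-0.10)(0.90) = 0.2025
  C_32 = −[(0.80)(-0.25) − (-0.10)(-0.05)] = 0.2050
  C_33 = (0.80)(0.90) − (-0.45)(-0.05) = 0.6975
det(I−A) = Σ_j (I−A)_1j·C_1j = (0.80)(0.5800) + (-0.45)(0.0850) + (-0.10)(0.1900) = 0.40675
adj(I−A) = Cᵀ =
  [ 0.5800   0.3350   0.2025]
  [ 0.0850   0.5400   0.2050]
  [ 0.1900   0.2500   0.6975]
(I − A)⁻¹ = adj(I−A) / det(I−A) ≈
  [   1.4259     0.8236     0.4978]
  [   0.2090     1.3276     0.5040]
  [   0.4671     0.6146     1.7148]
First solve x = (I − A)⁻¹ d = adj(I−A)·d / det(I−A); in particular x_H = (0.5800·50 + 0.3350·50 + 0.2025·60) / 0.40675 = 57.90 / 0.40675 ≈ 142.34788.
Intermediate flow from H to H: z_HH = a_HH · x_H = 0.20 × 57.90 / 0.40675 = 11.58 / 0.40675 ≈ 28.470.

z_HH = 28.470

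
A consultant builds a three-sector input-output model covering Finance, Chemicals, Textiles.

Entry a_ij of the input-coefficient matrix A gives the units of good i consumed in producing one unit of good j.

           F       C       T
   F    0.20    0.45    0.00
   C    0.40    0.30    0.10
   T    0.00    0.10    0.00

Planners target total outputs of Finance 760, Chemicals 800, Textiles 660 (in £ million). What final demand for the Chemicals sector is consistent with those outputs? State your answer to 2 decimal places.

I − A =
  [   0.80    -0.45     0.00]
  [  -0.40     0.70    -0.10]
  [   0.00    -0.10     1.00]
d = (I − A) x:
  d_F = (+0.80)·760 + (-0.45)·800 + (+0.00)·660 = 248.00
  d_C = (-0.40)·760 + (+0.70)·800 + (-0.10)·660 = 190.00
  d_T = (+0.00)·760 + (-0.10)·800 + (+1.00)·660 = 580.00

d_C = 190.00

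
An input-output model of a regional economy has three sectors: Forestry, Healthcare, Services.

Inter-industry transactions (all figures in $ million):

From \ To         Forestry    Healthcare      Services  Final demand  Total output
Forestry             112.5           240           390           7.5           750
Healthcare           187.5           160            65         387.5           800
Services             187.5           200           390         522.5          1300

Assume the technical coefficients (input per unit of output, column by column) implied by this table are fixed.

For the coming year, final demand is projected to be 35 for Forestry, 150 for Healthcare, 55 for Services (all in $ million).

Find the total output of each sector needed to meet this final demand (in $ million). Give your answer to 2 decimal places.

x_1 = 229.85, x_2 = 275.52, x_3 = 259.06

Technical coefficients a_ij = z_ij / X_j:
  a_11 = 112.5/750 = 0.15, a_21 = 187.5/750 = 0.25, a_31 = 187.5/750 = 0.25
  a_12 = 240/800 = 0.30, a_22 = 160/800 = 0.20, a_32 = 200/800 = 0.25
  a_13 = 390/1300 = 0.30, a_23 = 65/1300 = 0.05, a_33 = 390/1300 = 0.30
I − A =
  [   0.85    -0.30    -0.30]
  [  -0.25     0.80    -0.05]
  [  -0.25    -0.25     0.70]
Cofactors of I−A, C_ij = (−1)^(i+j)·(minor ij) (rows/columns in the sector order above):
  C_11 = (0.80)(0.70) − (-0.05)(-0.25) = 0.5475
  C_12 = −[(-0.25)(0.70) − (-0.05)(-0.25)] = 0.1875
  C_13 = (-0.25)(-0.25) − (0.80)(-0.25) = 0.2625
  C_21 = −[(-0.30)(0.70) − (-0.30)(-0.25)] = 0.2850
  C_22 = (0.85)(0.70) − (-0.30)(-0.25) = 0.5200
  C_23 = −[(0.85)(-0.25) − (-0.30)(-0.25)] = 0.2875
  C_31 = (-0.30)(-0.05) − (-0.30)(0.80) = 0.2550
  C_32 = −[(0.85)(-0.05) − (-0.30)(-0.25)] = 0.1175
  C_33 = (0.85)(0.80) − (-0.30)(-0.25) = 0.6050
det(I−A) = Σ_j (I−A)_1j·C_1j = (0.85)(0.5475) + (-0.30)(0.1875) + (-0.30)(0.2625) = 0.330375
adj(I−A) = Cᵀ =
  [ 0.5475   0.2850   0.2550]
  [ 0.1875   0.5200   0.1175]
  [ 0.2625   0.2875   0.6050]
(I − A)⁻¹ = adj(I−A) / det(I−A) ≈
  [   1.6572     0.8627     0.7719]
  [   0.5675     1.5740     0.3557]
  [   0.7946     0.8702     1.8313]
x = (I − A)⁻¹ d = adj(I−A)·d / det(I−A), with det(I−A) = 0.330375:
  x_1 = (0.5475·35 + 0.2850·150 + 0.2550·55) / 0.330375 = 75.9375 / 0.330375 ≈ 229.85
  x_2 = (0.1875·35 + 0.5200·150 + 0.1175·55) / 0.330375 = 91.025 / 0.330375 ≈ 275.52
  x_3 = (0.2625·35 + 0.2875·150 + 0.6050·55) / 0.330375 = 85.5875 / 0.330375 ≈ 259.06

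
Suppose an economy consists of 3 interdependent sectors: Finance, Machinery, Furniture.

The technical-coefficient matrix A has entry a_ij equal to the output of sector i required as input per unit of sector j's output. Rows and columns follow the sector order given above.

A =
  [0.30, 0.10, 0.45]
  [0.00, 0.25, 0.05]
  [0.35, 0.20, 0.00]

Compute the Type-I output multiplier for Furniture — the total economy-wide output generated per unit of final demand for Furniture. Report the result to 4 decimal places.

I − A =
  [   0.70    -0.10    -0.45]
  [   0.00     0.75    -0.05]
  [  -0.35    -0.20     1.00]
Cofactors of I−A, C_ij = (−1)^(i+j)·(minor ij) (rows/columns in the sector order above):
  C_11 = (0.75)(1.00) − (-0.05)(-0.20) = 0.7400
  C_12 = −[(0.00)(1.00) − (-0.05)(-0.35)] = 0.0175
  C_13 = (0.00)(-0.20) − (0.75)(-0.35) = 0.2625
  C_21 = −[(-0.10)(1.00) − (-0.45)(-0.20)] = 0.1900
  C_22 = (0.70)(1.00) − (-0.45)(-0.35) = 0.5425
  C_23 = −[(0.70)(-0.20) − (-0.10)(-0.35)] = 0.1750
  C_31 = (-0.10)(-0.05) − (-0.45)(0.75) = 0.3425
  C_32 = −[(0.70)(-0.05) − (-0.45)(0.00)] = 0.0350
  C_33 = (0.70)(0.75) − (-0.10)(0.00) = 0.5250
det(I−A) = Σ_j (I−A)_1j·C_1j = (0.70)(0.7400) + (-0.10)(0.0175) + (-0.45)(0.2625) = 0.398125
adj(I−A) = Cᵀ =
  [ 0.7400   0.1900   0.3425]
  [ 0.0175   0.5425   0.0350]
  [ 0.2625   0.1750   0.5250]
(I − A)⁻¹ = adj(I−A) / det(I−A) ≈
  [   1.85871     0.47724     0.86028]
  [   0.04396     1.36264     0.08791]
  [   0.65934     0.43956     1.31868]
The output multiplier for sector j is the column-j sum of the Leontief inverse (I − A)⁻¹ = adj(I−A) / det(I−A).
Column 3 of adj(I−A): (0.3425, 0.0350, 0.5250); det(I−A) = 0.398125.
m_3 = (0.3425 + 0.0350 + 0.5250) / 0.398125 = 0.9025 / 0.398125 ≈ 2.2669.

m_3 = 2.2669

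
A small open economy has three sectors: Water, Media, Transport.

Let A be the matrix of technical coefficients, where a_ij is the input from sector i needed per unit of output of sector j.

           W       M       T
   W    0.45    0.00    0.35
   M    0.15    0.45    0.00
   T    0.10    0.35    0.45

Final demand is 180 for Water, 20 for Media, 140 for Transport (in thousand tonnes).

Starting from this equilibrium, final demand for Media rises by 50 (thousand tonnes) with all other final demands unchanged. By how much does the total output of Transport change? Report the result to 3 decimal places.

Δx_T = 74.757

I − A =
  [   0.55     0.00    -0.35]
  [  -0.15     0.55     0.00]
  [  -0.10    -0.35     0.55]
Cofactors of I−A, C_ij = (−1)^(i+j)·(minor ij) (rows/columns in the sector order above):
  C_11 = (0.55)(0.55) − (0.00)(-0.35) = 0.3025
  C_12 = −[(-0.15)(0.55) − (0.00)(-0.10)] = 0.0825
  C_13 = (-0.15)(-0.35) − (0.55)(-0.10) = 0.1075
  C_21 = −[(0.00)(0.55) − (-0.35)(-0.35)] = 0.1225
  C_22 = (0.55)(0.55) − (-0.35)(-0.10) = 0.2675
  C_23 = −[(0.55)(-0.35) − (0.00)(-0.10)] = 0.1925
  C_31 = (0.00)(0.00) − (-0.35)(0.55) = 0.1925
  C_32 = −[(0.55)(0.00) − (-0.35)(-0.15)] = 0.0525
  C_33 = (0.55)(0.55) − (0.00)(-0.15) = 0.3025
det(I−A) = Σ_j (I−A)_1j·C_1j = (0.55)(0.3025) + (0.00)(0.0825) + (-0.35)(0.1075) = 0.12875
adj(I−A) = Cᵀ =
  [ 0.3025   0.1225   0.1925]
  [ 0.0825   0.2675   0.0525]
  [ 0.1075   0.1925   0.3025]
(I − A)⁻¹ = adj(I−A) / det(I−A) ≈
  [   2.3495     0.9515     1.4951]
  [   0.6408     2.0777     0.4078]
  [   0.8350     1.4951     2.3495]
Δx = (I − A)⁻¹ Δd with Δd having +50 in the Media component and 0 elsewhere.
So Δx_T = L_TM · (+50), where L_TM = adj(I−A)_TM / det(I−A) = 0.1925 / 0.12875.
Δx_T = 0.1925 × (+50) / 0.12875 = 9.625 / 0.12875 ≈ 74.757.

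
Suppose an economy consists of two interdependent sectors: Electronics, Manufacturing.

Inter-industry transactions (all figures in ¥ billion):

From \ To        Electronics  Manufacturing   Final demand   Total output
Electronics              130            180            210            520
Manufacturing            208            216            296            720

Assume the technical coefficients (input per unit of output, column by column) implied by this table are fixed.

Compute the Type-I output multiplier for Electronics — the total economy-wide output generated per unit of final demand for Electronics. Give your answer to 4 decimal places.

Technical coefficients a_ij = z_ij / X_j:
  a_11 = 130/520 = 0.25, a_21 = 208/520 = 0.40
  a_12 = 180/720 = 0.25, a_22 = 216/720 = 0.30
I − A =
  [   0.75    -0.25]
  [  -0.40     0.70]
det(I−A) = (0.75)(0.70) − (-0.25)(-0.40) = 0.4250
adj(I−A) = [[0.70, 0.25], [0.40, 0.75]]
(I − A)⁻¹ = adj(I−A) / det(I−A) ≈
  [   1.64706     0.58824]
  [   0.94118     1.76471]
The output multiplier for sector j is the column-j sum of the Leontief inverse (I − A)⁻¹ = adj(I−A) / det(I−A).
Column 1 of adj(I−A): (0.70, 0.40); det(I−A) = 0.4250.
m_1 = (0.70 + 0.40) / 0.4250 = 1.10 / 0.4250 ≈ 2.5882.

m_1 = 2.5882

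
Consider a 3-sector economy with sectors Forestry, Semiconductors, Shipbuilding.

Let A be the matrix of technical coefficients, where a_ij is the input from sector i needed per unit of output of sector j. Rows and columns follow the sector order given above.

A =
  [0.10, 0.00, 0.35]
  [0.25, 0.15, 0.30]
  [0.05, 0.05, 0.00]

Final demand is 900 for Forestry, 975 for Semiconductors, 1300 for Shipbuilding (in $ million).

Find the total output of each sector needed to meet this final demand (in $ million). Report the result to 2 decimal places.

x_1 = 1577.76, x_2 = 2135.46, x_3 = 1485.66

I − A =
  [   0.90     0.00    -0.35]
  [  -0.25     0.85    -0.30]
  [  -0.05    -0.05     1.00]
Cofactors of I−A, C_ij = (−1)^(i+j)·(minor ij) (rows/columns in the sector order above):
  C_11 = (0.85)(1.00) − (-0.30)(-0.05) = 0.8350
  C_12 = −[(-0.25)(1.00) − (-0.30)(-0.05)] = 0.2650
  C_13 = (-0.25)(-0.05) − (0.85)(-0.05) = 0.0550
  C_21 = −[(0.00)(1.00) − (-0.35)(-0.05)] = 0.0175
  C_22 = (0.90)(1.00) − (-0.35)(-0.05) = 0.8825
  C_23 = −[(0.90)(-0.05) − (0.00)(-0.05)] = 0.0450
  C_31 = (0.00)(-0.30) − (-0.35)(0.85) = 0.2975
  C_32 = −[(0.90)(-0.30) − (-0.35)(-0.25)] = 0.3575
  C_33 = (0.90)(0.85) − (0.00)(-0.25) = 0.7650
det(I−A) = Σ_j (I−A)_1j·C_1j = (0.90)(0.8350) + (0.00)(0.2650) + (-0.35)(0.0550) = 0.73225
adj(I−A) = Cᵀ =
  [ 0.8350   0.0175   0.2975]
  [ 0.2650   0.8825   0.3575]
  [ 0.0550   0.0450   0.7650]
(I − A)⁻¹ = adj(I−A) / det(I−A) ≈
  [   1.1403     0.0239     0.4063]
  [   0.3619     1.2052     0.4882]
  [   0.0751     0.0615     1.0447]
x = (I − A)⁻¹ d = adj(I−A)·d / det(I−A), with det(I−A) = 0.73225:
  x_1 = (0.8350·900 + 0.0175·975 + 0.2975·1300) / 0.73225 = 1155.3125 / 0.73225 ≈ 1577.76
  x_2 = (0.2650·900 + 0.8825·975 + 0.3575·1300) / 0.73225 = 1563.6875 / 0.73225 ≈ 2135.46
  x_3 = (0.0550·900 + 0.0450·975 + 0.7650·1300) / 0.73225 = 1087.875 / 0.73225 ≈ 1485.66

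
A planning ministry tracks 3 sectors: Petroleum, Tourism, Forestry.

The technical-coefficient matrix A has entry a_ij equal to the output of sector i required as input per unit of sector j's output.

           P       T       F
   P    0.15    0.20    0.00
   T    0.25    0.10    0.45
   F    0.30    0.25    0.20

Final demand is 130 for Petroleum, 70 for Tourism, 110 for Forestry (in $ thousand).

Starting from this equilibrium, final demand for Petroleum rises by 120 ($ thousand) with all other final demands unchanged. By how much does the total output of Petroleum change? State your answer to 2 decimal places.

Δx_P = 162.23

I − A =
  [   0.85    -0.20     0.00]
  [  -0.25     0.90    -0.45]
  [  -0.30    -0.25     0.80]
Cofactors of I−A, C_ij = (−1)^(i+j)·(minor ij) (rows/columns in the sector order above):
  C_11 = (0.90)(0.80) − (-0.45)(-0.25) = 0.6075
  C_12 = −[(-0.25)(0.80) − (-0.45)(-0.30)] = 0.3350
  C_13 = (-0.25)(-0.25) − (0.90)(-0.30) = 0.3325
  C_21 = −[(-0.20)(0.80) − (0.00)(-0.25)] = 0.1600
  C_22 = (0.85)(0.80) − (0.00)(-0.30) = 0.6800
  C_23 = −[(0.85)(-0.25) − (-0.20)(-0.30)] = 0.2725
  C_31 = (-0.20)(-0.45) − (0.00)(0.90) = 0.0900
  C_32 = −[(0.85)(-0.45) − (0.00)(-0.25)] = 0.3825
  C_33 = (0.85)(0.90) − (-0.20)(-0.25) = 0.7150
det(I−A) = Σ_j (I−A)_1j·C_1j = (0.85)(0.6075) + (-0.20)(0.3350) + (0.00)(0.3325) = 0.449375
adj(I−A) = Cᵀ =
  [ 0.6075   0.1600   0.0900]
  [ 0.3350   0.6800   0.3825]
  [ 0.3325   0.2725   0.7150]
(I − A)⁻¹ = adj(I−A) / det(I−A) ≈
  [   1.3519     0.3561     0.2003]
  [   0.7455     1.5132     0.8512]
  [   0.7399     0.6064     1.5911]
Δx = (I − A)⁻¹ Δd with Δd having +120 in the Petroleum component and 0 elsewhere.
So Δx_P = L_PP · (+120), where L_PP = adj(I−A)_PP / det(I−A) = 0.6075 / 0.449375.
Δx_P = 0.6075 × (+120) / 0.449375 = 72.90 / 0.449375 ≈ 162.23.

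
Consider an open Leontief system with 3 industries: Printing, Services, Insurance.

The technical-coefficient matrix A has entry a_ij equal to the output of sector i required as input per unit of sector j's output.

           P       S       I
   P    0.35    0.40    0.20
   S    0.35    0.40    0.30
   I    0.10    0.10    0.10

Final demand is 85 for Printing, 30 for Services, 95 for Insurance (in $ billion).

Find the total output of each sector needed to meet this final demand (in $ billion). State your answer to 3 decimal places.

I − A =
  [   0.65    -0.40    -0.20]
  [  -0.35     0.60    -0.30]
  [  -0.10    -0.10     0.90]
Cofactors of I−A, C_ij = (−1)^(i+j)·(minor ij) (rows/columns in the sector order above):
  C_11 = (0.60)(0.90) − (-0.30)(-0.10) = 0.5100
  C_12 = −[(-0.35)(0.90) − (-0.30)(-0.10)] = 0.3450
  C_13 = (-0.35)(-0.10) − (0.60)(-0.10) = 0.0950
  C_21 = −[(-0.40)(0.90) − (-0.20)(-0.10)] = 0.3800
  C_22 = (0.65)(0.90) − (-0.20)(-0.10) = 0.5650
  C_23 = −[(0.65)(-0.10) − (-0.40)(-0.10)] = 0.1050
  C_31 = (-0.40)(-0.30) − (-0.20)(0.60) = 0.2400
  C_32 = −[(0.65)(-0.30) − (-0.20)(-0.35)] = 0.2650
  C_33 = (0.65)(0.60) − (-0.40)(-0.35) = 0.2500
det(I−A) = Σ_j (I−A)_1j·C_1j = (0.65)(0.5100) + (-0.40)(0.3450) + (-0.20)(0.0950) = 0.1745
adj(I−A) = Cᵀ =
  [ 0.5100   0.3800   0.2400]
  [ 0.3450   0.5650   0.2650]
  [ 0.0950   0.1050   0.2500]
(I − A)⁻¹ = adj(I−A) / det(I−A) ≈
  [   2.9226     2.1777     1.3754]
  [   1.9771     3.2378     1.5186]
  [   0.5444     0.6017     1.4327]
x = (I − A)⁻¹ d = adj(I−A)·d / det(I−A), with det(I−A) = 0.1745:
  x_P = (0.5100·85 + 0.3800·30 + 0.2400·95) / 0.1745 = 77.55 / 0.1745 ≈ 444.413
  x_S = (0.3450·85 + 0.5650·30 + 0.2650·95) / 0.1745 = 71.45 / 0.1745 ≈ 409.456
  x_I = (0.0950·85 + 0.1050·30 + 0.2500·95) / 0.1745 = 34.975 / 0.1745 ≈ 200.430

x_P = 444.413, x_S = 409.456, x_I = 200.430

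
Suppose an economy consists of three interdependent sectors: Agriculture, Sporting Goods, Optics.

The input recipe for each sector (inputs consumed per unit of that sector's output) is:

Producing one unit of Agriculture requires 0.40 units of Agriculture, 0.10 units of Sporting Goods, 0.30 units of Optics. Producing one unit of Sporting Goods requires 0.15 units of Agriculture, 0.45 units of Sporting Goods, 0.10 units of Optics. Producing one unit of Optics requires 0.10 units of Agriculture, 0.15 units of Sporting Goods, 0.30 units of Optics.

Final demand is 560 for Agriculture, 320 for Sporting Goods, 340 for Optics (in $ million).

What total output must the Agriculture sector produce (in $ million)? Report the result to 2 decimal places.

I − A =
  [   0.60    -0.15    -0.10]
  [  -0.10     0.55    -0.15]
  [  -0.30    -0.10     0.70]
Cofactors of I−A, C_ij = (−1)^(i+j)·(minor ij) (rows/columns in the sector order above):
  C_11 = (0.55)(0.70) − (-0.15)(-0.10) = 0.3700
  C_12 = −[(-0.10)(0.70) − (-0.15)(-0.30)] = 0.1150
  C_13 = (-0.10)(-0.10) − (0.55)(-0.30) = 0.1750
  C_21 = −[(-0.15)(0.70) − (-0.10)(-0.10)] = 0.1150
  C_22 = (0.60)(0.70) − (-0.10)(-0.30) = 0.3900
  C_23 = −[(0.60)(-0.10) − (-0.15)(-0.30)] = 0.1050
  C_31 = (-0.15)(-0.15) − (-0.10)(0.55) = 0.0775
  C_32 = −[(0.60)(-0.15) − (-0.10)(-0.10)] = 0.1000
  C_33 = (0.60)(0.55) − (-0.15)(-0.10) = 0.3150
det(I−A) = Σ_j (I−A)_1j·C_1j = (0.60)(0.3700) + (-0.15)(0.1150) + (-0.10)(0.1750) = 0.18725
adj(I−A) = Cᵀ =
  [ 0.3700   0.1150   0.0775]
  [ 0.1150   0.3900   0.1000]
  [ 0.1750   0.1050   0.3150]
(I − A)⁻¹ = adj(I−A) / det(I−A) ≈
  [   1.9760     0.6142     0.4139]
  [   0.6142     2.0828     0.5340]
  [   0.9346     0.5607     1.6822]
x = (I − A)⁻¹ d = adj(I−A)·d / det(I−A), with det(I−A) = 0.18725:
  x_1 = (0.3700·560 + 0.1150·320 + 0.0775·340) / 0.18725 = 270.35 / 0.18725 ≈ 1443.79
  x_2 = (0.1150·560 + 0.3900·320 + 0.1000·340) / 0.18725 = 223.20 / 0.18725 ≈ 1191.99
  x_3 = (0.1750·560 + 0.1050·320 + 0.3150·340) / 0.18725 = 238.70 / 0.18725 ≈ 1274.77

x_1 = 1443.79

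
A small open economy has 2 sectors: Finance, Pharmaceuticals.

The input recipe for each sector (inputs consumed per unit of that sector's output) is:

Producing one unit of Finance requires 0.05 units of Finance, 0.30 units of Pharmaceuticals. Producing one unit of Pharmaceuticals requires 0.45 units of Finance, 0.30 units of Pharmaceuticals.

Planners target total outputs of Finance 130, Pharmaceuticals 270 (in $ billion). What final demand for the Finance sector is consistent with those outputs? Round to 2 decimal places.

d_1 = 2.00

I − A =
  [   0.95    -0.45]
  [  -0.30     0.70]
d = (I − A) x:
  d_1 = (+0.95)·130 + (-0.45)·270 = 2.00
  d_2 = (-0.30)·130 + (+0.70)·270 = 150.00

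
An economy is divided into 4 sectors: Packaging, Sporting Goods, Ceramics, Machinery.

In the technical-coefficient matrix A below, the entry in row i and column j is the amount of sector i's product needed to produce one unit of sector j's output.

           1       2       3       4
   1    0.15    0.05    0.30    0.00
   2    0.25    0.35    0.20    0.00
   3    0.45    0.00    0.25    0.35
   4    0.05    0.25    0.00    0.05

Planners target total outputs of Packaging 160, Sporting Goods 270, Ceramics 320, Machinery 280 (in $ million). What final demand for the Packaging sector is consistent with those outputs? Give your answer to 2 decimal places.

d_1 = 26.50

I − A =
  [   0.85    -0.05    -0.30     0.00]
  [  -0.25     0.65    -0.20     0.00]
  [  -0.45     0.00     0.75    -0.35]
  [  -0.05    -0.25     0.00     0.95]
d = (I − A) x:
  d_1 = (+0.85)·160 + (-0.05)·270 + (-0.30)·320 + (+0.00)·280 = 26.50
  d_2 = (-0.25)·160 + (+0.65)·270 + (-0.20)·320 + (+0.00)·280 = 71.50
  d_3 = (-0.45)·160 + (+0.00)·270 + (+0.75)·320 + (-0.35)·280 = 70.00
  d_4 = (-0.05)·160 + (-0.25)·270 + (+0.00)·320 + (+0.95)·280 = 190.50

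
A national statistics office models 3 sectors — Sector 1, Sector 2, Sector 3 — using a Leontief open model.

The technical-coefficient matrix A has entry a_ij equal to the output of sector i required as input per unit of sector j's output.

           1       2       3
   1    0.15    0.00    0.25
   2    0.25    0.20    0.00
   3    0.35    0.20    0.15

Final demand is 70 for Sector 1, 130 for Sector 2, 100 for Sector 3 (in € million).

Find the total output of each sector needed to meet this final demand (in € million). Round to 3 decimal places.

I − A =
  [   0.85     0.00    -0.25]
  [  -0.25     0.80     0.00]
  [  -0.35    -0.20     0.85]
Cofactors of I−A, C_ij = (−1)^(i+j)·(minor ij) (rows/columns in the sector order above):
  C_11 = (0.80)(0.85) − (0.00)(-0.20) = 0.6800
  C_12 = −[(-0.25)(0.85) − (0.00)(-0.35)] = 0.2125
  C_13 = (-0.25)(-0.20) − (0.80)(-0.35) = 0.3300
  C_21 = −[(0.00)(0.85) − (-0.25)(-0.20)] = 0.0500
  C_22 = (0.85)(0.85) − (-0.25)(-0.35) = 0.6350
  C_23 = −[(0.85)(-0.20) − (0.00)(-0.35)] = 0.1700
  C_31 = (0.00)(0.00) − (-0.25)(0.80) = 0.2000
  C_32 = −[(0.85)(0.00) − (-0.25)(-0.25)] = 0.0625
  C_33 = (0.85)(0.80) − (0.00)(-0.25) = 0.6800
det(I−A) = Σ_j (I−A)_1j·C_1j = (0.85)(0.6800) + (0.00)(0.2125) + (-0.25)(0.3300) = 0.4955
adj(I−A) = Cᵀ =
  [ 0.6800   0.0500   0.2000]
  [ 0.2125   0.6350   0.0625]
  [ 0.3300   0.1700   0.6800]
(I − A)⁻¹ = adj(I−A) / det(I−A) ≈
  [   1.3724     0.1009     0.4036]
  [   0.4289     1.2815     0.1261]
  [   0.6660     0.3431     1.3724]
x = (I − A)⁻¹ d = adj(I−A)·d / det(I−A), with det(I−A) = 0.4955:
  x_1 = (0.6800·70 + 0.0500·130 + 0.2000·100) / 0.4955 = 74.10 / 0.4955 ≈ 149.546
  x_2 = (0.2125·70 + 0.6350·130 + 0.0625·100) / 0.4955 = 103.675 / 0.4955 ≈ 209.233
  x_3 = (0.3300·70 + 0.1700·130 + 0.6800·100) / 0.4955 = 113.20 / 0.4955 ≈ 228.456

x_1 = 149.546, x_2 = 209.233, x_3 = 228.456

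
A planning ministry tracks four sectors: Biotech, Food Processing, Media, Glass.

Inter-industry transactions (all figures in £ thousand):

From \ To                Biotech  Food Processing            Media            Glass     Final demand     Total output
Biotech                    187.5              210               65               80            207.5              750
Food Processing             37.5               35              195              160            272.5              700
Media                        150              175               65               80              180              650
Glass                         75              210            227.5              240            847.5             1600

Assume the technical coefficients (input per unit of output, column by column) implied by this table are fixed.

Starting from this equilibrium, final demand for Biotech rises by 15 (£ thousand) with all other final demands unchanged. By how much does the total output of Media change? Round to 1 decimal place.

Technical coefficients a_ij = z_ij / X_j:
  a_11 = 187.5/750 = 0.25, a_21 = 37.5/750 = 0.05, a_31 = 150/750 = 0.20, a_41 = 75/750 = 0.10
  a_12 = 210/700 = 0.30, a_22 = 35/700 = 0.05, a_32 = 175/700 = 0.25, a_42 = 210/700 = 0.30
  a_13 = 65/650 = 0.10, a_23 = 195/650 = 0.30, a_33 = 65/650 = 0.10, a_43 = 227.5/650 = 0.35
  a_14 = 80/1600 = 0.05, a_24 = 160/1600 = 0.10, a_34 = 80/1600 = 0.05, a_44 = 240/1600 = 0.15
I − A =
  [   0.75    -0.30    -0.10    -0.05]
  [  -0.05     0.95    -0.30    -0.10]
  [  -0.20    -0.25     0.90    -0.05]
  [  -0.10    -0.30    -0.35     0.85]
Compute the cofactors C_ij = (−1)^(i+j)·(3×3 minor ij) of I−A; the adjugate is their transpose:
adj(I−A) = Cᵀ =
  [ 0.606125   0.264875   0.185875   0.077750]
  [ 0.105875   0.535125   0.222125   0.082250]
  [ 0.174125   0.224875   0.561875   0.069750]
  [ 0.180375   0.312625   0.331625   0.533250]
det(I−A) = Σ_j (I−A)_1j·C_1j = (0.75)(0.606125) + (-0.30)(0.105875) + (-0.10)(0.174125) + (-0.05)(0.180375) = 0.3964
(I − A)⁻¹ = adj(I−A) / det(I−A) ≈
  [   1.5291     0.6682     0.4689     0.1961]
  [   0.2671     1.3500     0.5604     0.2075]
  [   0.4393     0.5673     1.4174     0.1760]
  [   0.4550     0.7887     0.8366     1.3452]
Δx = (I − A)⁻¹ Δd with Δd having +15 in the Biotech component and 0 elsewhere.
So Δx_3 = L_31 · (+15), where L_31 = adj(I−A)_31 / det(I−A) = 0.174125 / 0.3964.
Δx_3 = 0.174125 × (+15) / 0.3964 = 2.611875 / 0.3964 ≈ 6.6.

Δx_3 = 6.6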